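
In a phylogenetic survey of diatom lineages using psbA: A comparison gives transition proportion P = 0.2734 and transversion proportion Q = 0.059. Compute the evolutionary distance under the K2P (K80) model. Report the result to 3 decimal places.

Under the Kimura two-parameter model, d = −½ ln(1 − 2P − Q) − ¼ ln(1 − 2Q).
1 − 2P − Q = 0.3942, giving −½ ln(0.3942) = 0.465448.
1 − 2Q = 0.882, giving −¼ ln(0.882) = 0.031391.
d = 0.465448 + 0.031391 = 0.496839.

0.497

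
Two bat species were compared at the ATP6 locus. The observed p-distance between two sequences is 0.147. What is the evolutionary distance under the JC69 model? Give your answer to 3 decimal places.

d = −(3/4) ln(1 − 4p/3) = −0.75 ln(1 − 0.196) = −0.75 ln(0.804)
  = −0.75 × (-0.218156) = 0.163617 substitutions/site.

0.164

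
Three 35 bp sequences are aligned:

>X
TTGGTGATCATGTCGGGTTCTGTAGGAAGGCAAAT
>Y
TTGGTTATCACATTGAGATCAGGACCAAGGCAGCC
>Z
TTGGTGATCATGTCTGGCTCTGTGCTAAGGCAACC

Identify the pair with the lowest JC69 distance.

X–Y: 13/35 differ, p = 0.371, d = 0.513.
X–Z: 7/35 differ, p = 0.200, d = 0.233.
Y–Z: 12/35 differ, p = 0.343, d = 0.458.
The smallest distance is between X and Z.

X and Z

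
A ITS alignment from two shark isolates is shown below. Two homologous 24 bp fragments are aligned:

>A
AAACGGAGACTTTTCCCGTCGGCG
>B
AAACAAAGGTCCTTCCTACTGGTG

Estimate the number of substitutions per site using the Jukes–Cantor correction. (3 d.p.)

The sequences differ at 11 of 24 sites, so p = 11/24 ≈ 0.458333.
d = −(3/4) ln(1 − 4p/3) = −0.75 ln(1 − 0.611111) = −0.75 ln(0.388889)
  = −0.75 × (-0.944461) = 0.708346 substitutions/site.

0.708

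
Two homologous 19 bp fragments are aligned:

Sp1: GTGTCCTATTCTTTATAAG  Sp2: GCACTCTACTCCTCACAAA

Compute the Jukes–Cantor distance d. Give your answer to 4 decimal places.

0.7489

The sequences differ at 9 of 19 sites (2, 3, 4, 5, 9, 12, 14, 16, 19), so p = 9/19 ≈ 0.473684.
d = −(3/4) ln(1 − 4p/3) = −0.75 ln(1 − 0.631579) = −0.75 ln(0.368421)
  = −0.75 × (-0.998529) = 0.748897 substitutions/site.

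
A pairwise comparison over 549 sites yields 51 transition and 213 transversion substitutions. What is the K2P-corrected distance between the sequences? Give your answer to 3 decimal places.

P = 51/549 ≈ 0.092896 and Q = 213/549 ≈ 0.387978.
Under the Kimura two-parameter model, d = −½ ln(1 − 2P − Q) − ¼ ln(1 − 2Q).
1 − 2P − Q = 0.42623, giving −½ ln(0.42623) = 0.426388.
1 − 2Q = 0.224044, giving −¼ ln(0.224044) = 0.373978.
d = 0.426388 + 0.373978 = 0.800366.

0.800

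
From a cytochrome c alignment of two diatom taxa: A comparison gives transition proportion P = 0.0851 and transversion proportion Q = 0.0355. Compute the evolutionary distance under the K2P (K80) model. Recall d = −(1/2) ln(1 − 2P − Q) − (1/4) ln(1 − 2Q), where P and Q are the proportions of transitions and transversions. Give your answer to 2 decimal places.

0.13

Under the Kimura two-parameter model, d = −½ ln(1 − 2P − Q) − ¼ ln(1 − 2Q).
1 − 2P − Q = 0.7943, giving −½ ln(0.7943) = 0.115147.
1 − 2Q = 0.929, giving −¼ ln(0.929) = 0.018412.
d = 0.115147 + 0.018412 = 0.133559.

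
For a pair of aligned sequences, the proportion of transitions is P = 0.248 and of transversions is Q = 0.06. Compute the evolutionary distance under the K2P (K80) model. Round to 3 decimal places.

Under the Kimura two-parameter model, d = −½ ln(1 − 2P − Q) − ¼ ln(1 − 2Q).
1 − 2P − Q = 0.444, giving −½ ln(0.444) = 0.405965.
1 − 2Q = 0.88, giving −¼ ln(0.88) = 0.031958.
d = 0.405965 + 0.031958 = 0.437923.

0.438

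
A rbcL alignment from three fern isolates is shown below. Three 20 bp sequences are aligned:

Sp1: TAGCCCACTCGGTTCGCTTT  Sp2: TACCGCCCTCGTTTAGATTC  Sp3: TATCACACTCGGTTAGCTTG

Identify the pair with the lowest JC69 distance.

Sp1 and Sp3

Sp1–Sp2: 7/20 differ, p = 0.350, d = 0.471.
Sp1–Sp3: 4/20 differ, p = 0.200, d = 0.233.
Sp2–Sp3: 6/20 differ, p = 0.300, d = 0.383.
The smallest distance is between Sp1 and Sp3.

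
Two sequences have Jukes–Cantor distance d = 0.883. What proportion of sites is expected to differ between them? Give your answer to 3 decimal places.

p = (3/4)(1 − e^(−4d/3)) = 0.75 × (1 − e^(-1.177333)) = 0.75 × (1 − 0.308099) = 0.518926.

0.519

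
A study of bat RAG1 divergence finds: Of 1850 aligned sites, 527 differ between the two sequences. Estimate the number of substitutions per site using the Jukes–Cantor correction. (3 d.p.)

0.358

p = 527/1850 ≈ 0.284865.
d = −(3/4) ln(1 − 4p/3) = −0.75 ln(1 − 0.37982) = −0.75 ln(0.62018)
  = −0.75 × (-0.477746) = 0.358310 substitutions/site.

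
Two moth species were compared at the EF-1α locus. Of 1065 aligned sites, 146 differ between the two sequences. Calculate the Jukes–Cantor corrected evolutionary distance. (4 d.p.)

0.1514

p = 146/1065 ≈ 0.137089.
d = −(3/4) ln(1 − 4p/3) = −0.75 ln(1 − 0.182785) = −0.75 ln(0.817215)
  = −0.75 × (-0.201853) = 0.151390 substitutions/site.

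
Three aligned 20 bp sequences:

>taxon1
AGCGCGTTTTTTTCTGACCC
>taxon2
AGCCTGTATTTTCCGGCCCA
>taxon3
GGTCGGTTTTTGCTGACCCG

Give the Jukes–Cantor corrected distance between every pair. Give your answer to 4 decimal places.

d(taxon1,taxon2) = 0.4715, d(taxon1,taxon3) = 0.9913, d(taxon2,taxon3) = 0.5716

taxon1–taxon2: 7/20 sites differ → p = 0.35, d = −0.75 ln(1 − 0.466667) = 0.471457 ≈ 0.4715.
taxon1–taxon3: 11/20 sites differ → p = 0.55, d = −0.75 ln(1 − 0.733333) = 0.991316 ≈ 0.9913.
taxon2–taxon3: 8/20 sites differ → p = 0.4, d = −0.75 ln(1 − 0.533333) = 0.571605 ≈ 0.5716.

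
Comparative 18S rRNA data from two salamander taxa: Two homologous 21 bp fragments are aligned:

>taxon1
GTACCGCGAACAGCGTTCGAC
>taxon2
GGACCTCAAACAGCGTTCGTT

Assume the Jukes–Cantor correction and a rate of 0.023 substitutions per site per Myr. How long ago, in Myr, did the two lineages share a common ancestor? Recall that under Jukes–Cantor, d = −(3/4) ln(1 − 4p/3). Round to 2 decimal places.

The sequences differ at 5 of 21 sites (2, 6, 8, 20, 21), so p = 5/21 ≈ 0.238095.
d = −(3/4) ln(1 − 4p/3) = −0.75 ln(1 − 0.31746) = −0.75 ln(0.68254)
  = −0.75 × (-0.381934) = 0.286451 substitutions/site.
Under a molecular clock d = 2μt, so t = d/(2μ) = 0.286451 / (2 × 0.023) = 6.23 Myr.

6.23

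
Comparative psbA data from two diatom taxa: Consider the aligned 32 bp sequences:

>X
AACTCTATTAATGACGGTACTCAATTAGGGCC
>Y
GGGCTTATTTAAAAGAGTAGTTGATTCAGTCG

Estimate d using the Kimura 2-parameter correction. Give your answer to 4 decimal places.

Of 32 sites, 9 differences are transitions and 8 are transversions, so P = 9/32 = 0.28125 and Q = 8/32 = 0.25.
Under the Kimura two-parameter model, d = −½ ln(1 − 2P − Q) − ¼ ln(1 − 2Q).
1 − 2P − Q = 0.1875, giving −½ ln(0.1875) = 0.836988.
1 − 2Q = 0.5, giving −¼ ln(0.5) = 0.173287.
d = 0.836988 + 0.173287 = 1.010275.

1.0103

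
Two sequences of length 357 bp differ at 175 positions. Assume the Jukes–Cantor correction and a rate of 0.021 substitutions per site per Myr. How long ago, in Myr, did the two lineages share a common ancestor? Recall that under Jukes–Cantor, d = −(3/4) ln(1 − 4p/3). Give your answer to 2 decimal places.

p = 175/357 ≈ 0.490196.
d = −(3/4) ln(1 − 4p/3) = −0.75 ln(1 − 0.653595) = −0.75 ln(0.346405)
  = −0.75 × (-1.060147) = 0.795110 substitutions/site.
Under a molecular clock d = 2μt, so t = d/(2μ) = 0.795110 / (2 × 0.021) = 18.93 Myr.

18.93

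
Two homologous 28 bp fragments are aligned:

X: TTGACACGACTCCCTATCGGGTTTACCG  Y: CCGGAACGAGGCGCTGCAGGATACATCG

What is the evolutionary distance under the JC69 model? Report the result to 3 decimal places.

0.824

The sequences differ at 14 of 28 sites, so p = 14/28 = 0.5.
d = −(3/4) ln(1 − 4p/3) = −0.75 ln(1 − 0.666667) = −0.75 ln(0.333333)
  = −0.75 × (-1.098613) = 0.823960 substitutions/site.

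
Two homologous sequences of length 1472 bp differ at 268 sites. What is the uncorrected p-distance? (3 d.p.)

0.182

p = 268/1472 = 0.182065… ≈ 0.182 (to 3 d.p.).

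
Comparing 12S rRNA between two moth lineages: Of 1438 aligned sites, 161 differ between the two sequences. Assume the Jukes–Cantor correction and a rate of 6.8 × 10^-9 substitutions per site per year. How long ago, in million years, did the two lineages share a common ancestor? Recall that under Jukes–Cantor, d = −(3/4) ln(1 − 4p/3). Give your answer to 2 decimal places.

p = 161/1438 ≈ 0.111961.
d = −(3/4) ln(1 − 4p/3) = −0.75 ln(1 − 0.149281) = −0.75 ln(0.850719)
  = −0.75 × (-0.161673) = 0.121255 substitutions/site.
Under a molecular clock d = 2μt, so t = d/(2μ) = 0.121255 / (2 × 6.8 × 10^-9) = 8.92 million years.

8.92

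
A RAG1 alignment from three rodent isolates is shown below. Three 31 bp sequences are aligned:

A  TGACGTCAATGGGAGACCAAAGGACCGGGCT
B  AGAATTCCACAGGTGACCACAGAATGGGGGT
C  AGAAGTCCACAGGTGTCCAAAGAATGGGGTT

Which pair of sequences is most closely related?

A–B: 12/31 differ, p = 0.387, d = 0.544.
A–C: 11/31 differ, p = 0.355, d = 0.481.
B–C: 4/31 differ, p = 0.129, d = 0.142.
The smallest distance is between B and C.

B and C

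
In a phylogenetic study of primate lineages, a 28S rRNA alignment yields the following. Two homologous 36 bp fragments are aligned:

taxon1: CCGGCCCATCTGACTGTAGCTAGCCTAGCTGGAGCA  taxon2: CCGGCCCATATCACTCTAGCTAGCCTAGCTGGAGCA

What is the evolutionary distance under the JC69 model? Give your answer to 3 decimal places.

The sequences differ at 3 of 36 sites (10, 12, 16), so p = 3/36 ≈ 0.083333.
d = −(3/4) ln(1 − 4p/3) = −0.75 ln(1 − 0.111111) = −0.75 ln(0.888889)
  = −0.75 × (-0.117783) = 0.088337 substitutions/site.

0.088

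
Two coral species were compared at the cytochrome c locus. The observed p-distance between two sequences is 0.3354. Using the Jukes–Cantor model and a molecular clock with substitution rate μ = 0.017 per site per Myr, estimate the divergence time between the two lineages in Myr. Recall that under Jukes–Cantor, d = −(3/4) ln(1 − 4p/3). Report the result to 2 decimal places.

d = −(3/4) ln(1 − 4p/3) = −0.75 ln(1 − 0.4472) = −0.75 ln(0.5528)
  = −0.75 × (-0.592759) = 0.444569 substitutions/site.
Under a molecular clock d = 2μt, so t = d/(2μ) = 0.444569 / (2 × 0.017) = 13.08 Myr.

13.08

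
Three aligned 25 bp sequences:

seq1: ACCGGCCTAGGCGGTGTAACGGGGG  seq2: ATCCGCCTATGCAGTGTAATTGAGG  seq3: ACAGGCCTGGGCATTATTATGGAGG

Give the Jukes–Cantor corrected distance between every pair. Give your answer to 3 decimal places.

d(seq1,seq2) = 0.351, d(seq1,seq3) = 0.417, d(seq2,seq3) = 0.490

seq1–seq2: 7/25 sites differ → p = 0.28, d = −0.75 ln(1 − 0.373333) = 0.350505 ≈ 0.351.
seq1–seq3: 8/25 sites differ → p = 0.32, d = −0.75 ln(1 − 0.426667) = 0.417216 ≈ 0.417.
seq2–seq3: 9/25 sites differ → p = 0.36, d = −0.75 ln(1 − 0.48) = 0.490445 ≈ 0.490.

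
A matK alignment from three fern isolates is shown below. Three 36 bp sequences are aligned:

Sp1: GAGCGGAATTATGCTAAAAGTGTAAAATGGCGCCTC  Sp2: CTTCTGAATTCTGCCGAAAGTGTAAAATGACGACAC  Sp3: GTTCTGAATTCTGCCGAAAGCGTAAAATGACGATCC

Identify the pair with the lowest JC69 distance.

Sp2 and Sp3

Sp1–Sp2: 10/36 differ, p = 0.278, d = 0.347.
Sp1–Sp3: 11/36 differ, p = 0.306, d = 0.392.
Sp2–Sp3: 4/36 differ, p = 0.111, d = 0.120.
The smallest distance is between Sp2 and Sp3.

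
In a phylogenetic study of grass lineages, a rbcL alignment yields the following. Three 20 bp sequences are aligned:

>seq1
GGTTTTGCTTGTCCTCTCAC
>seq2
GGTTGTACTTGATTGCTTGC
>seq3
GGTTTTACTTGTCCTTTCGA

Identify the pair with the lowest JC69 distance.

seq1 and seq3

seq1–seq2: 8/20 differ, p = 0.400, d = 0.572.
seq1–seq3: 4/20 differ, p = 0.200, d = 0.233.
seq2–seq3: 8/20 differ, p = 0.400, d = 0.572.
The smallest distance is between seq1 and seq3.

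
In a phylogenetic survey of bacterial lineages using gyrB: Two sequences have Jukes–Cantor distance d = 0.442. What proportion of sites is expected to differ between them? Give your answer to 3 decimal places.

p = (3/4)(1 − e^(−4d/3)) = 0.75 × (1 − e^(-0.589333)) = 0.75 × (1 − 0.554697) = 0.333977.

0.334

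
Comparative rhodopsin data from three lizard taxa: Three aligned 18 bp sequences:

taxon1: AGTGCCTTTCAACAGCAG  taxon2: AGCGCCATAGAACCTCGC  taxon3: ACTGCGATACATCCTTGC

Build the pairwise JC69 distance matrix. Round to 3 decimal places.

d(taxon1,taxon2) = 0.673, d(taxon1,taxon3) = 1.012, d(taxon2,taxon3) = 0.441

taxon1–taxon2: 8/18 sites differ → p ≈ 0.444444, d = −0.75 ln(1 − 0.592592) = 0.673455 ≈ 0.673.
taxon1–taxon3: 10/18 sites differ → p ≈ 0.555556, d = −0.75 ln(1 − 0.740741) = 1.012446 ≈ 1.012.
taxon2–taxon3: 6/18 sites differ → p ≈ 0.333333, d = −0.75 ln(1 − 0.444444) = 0.440839 ≈ 0.441.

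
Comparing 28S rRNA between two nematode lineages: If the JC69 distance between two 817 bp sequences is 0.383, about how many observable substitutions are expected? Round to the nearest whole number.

245

Invert JC69: p = (3/4)(1 − e^(−4d/3)) = 0.75 × (1 − e^(-0.510667)) = 0.75 × (1 − 0.600095) = 0.299929.
Expected differing sites = pL ≈ 0.299929 × 817 = 245.041993 ≈ 245.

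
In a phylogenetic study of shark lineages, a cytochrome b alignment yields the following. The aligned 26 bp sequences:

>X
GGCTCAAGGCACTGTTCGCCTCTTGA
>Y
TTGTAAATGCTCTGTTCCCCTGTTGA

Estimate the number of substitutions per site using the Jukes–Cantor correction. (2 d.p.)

0.40

The sequences differ at 8 of 26 sites (1, 2, 3, 5, 8, 11, 18, 22), so p = 8/26 ≈ 0.307692.
d = −(3/4) ln(1 − 4p/3) = −0.75 ln(1 − 0.410256) = −0.75 ln(0.589744)
  = −0.75 × (-0.528067) = 0.396050 substitutions/site.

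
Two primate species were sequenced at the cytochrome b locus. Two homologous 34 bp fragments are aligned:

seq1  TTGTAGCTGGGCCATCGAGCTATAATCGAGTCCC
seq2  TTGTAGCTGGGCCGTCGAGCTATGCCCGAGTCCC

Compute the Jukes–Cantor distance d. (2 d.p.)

0.13

The sequences differ at 4 of 34 sites (14, 24, 25, 26), so p = 4/34 ≈ 0.117647.
d = −(3/4) ln(1 − 4p/3) = −0.75 ln(1 − 0.156863) = −0.75 ln(0.843137)
  = −0.75 × (-0.170626) = 0.127970 substitutions/site.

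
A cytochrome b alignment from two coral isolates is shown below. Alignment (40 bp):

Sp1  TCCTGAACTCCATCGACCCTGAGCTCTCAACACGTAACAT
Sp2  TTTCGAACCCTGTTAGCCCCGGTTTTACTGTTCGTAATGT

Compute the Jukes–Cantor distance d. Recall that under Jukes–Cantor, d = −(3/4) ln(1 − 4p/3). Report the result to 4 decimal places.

0.9030

The sequences differ at 21 of 40 sites, so p = 21/40 = 0.525.
d = −(3/4) ln(1 − 4p/3) = −0.75 ln(1 − 0.7) = −0.75 ln(0.3)
  = −0.75 × (-1.203973) = 0.902980 substitutions/site.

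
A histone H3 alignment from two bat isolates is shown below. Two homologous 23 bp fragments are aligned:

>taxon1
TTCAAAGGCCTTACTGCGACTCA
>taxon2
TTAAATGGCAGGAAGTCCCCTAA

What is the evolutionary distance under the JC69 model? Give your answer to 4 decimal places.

0.7614

The sequences differ at 11 of 23 sites, so p = 11/23 ≈ 0.478261.
d = −(3/4) ln(1 − 4p/3) = −0.75 ln(1 − 0.637681) = −0.75 ln(0.362319)
  = −0.75 × (-1.015230) = 0.761423 substitutions/site.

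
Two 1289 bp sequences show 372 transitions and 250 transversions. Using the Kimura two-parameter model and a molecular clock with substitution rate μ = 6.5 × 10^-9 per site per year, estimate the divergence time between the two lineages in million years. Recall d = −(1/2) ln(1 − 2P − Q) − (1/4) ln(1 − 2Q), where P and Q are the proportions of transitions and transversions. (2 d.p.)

66.16

P = 372/1289 ≈ 0.288596 and Q = 250/1289 ≈ 0.193949.
Under the Kimura two-parameter model, d = −½ ln(1 − 2P − Q) − ¼ ln(1 − 2Q).
1 − 2P − Q = 0.228859, giving −½ ln(0.228859) = 0.737325.
1 − 2Q = 0.612102, giving −¼ ln(0.612102) = 0.122714.
d = 0.737325 + 0.122714 = 0.860039.
Under a molecular clock d = 2μt, so t = d/(2μ) = 0.860039 / (2 × 6.5 × 10^-9) = 66.16 million years.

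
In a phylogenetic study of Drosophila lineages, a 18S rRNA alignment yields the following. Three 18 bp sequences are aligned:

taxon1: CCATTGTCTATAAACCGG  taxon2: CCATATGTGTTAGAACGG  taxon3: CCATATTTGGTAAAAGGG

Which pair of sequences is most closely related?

taxon1–taxon2: 8/18 differ, p = 0.444, d = 0.673.
taxon1–taxon3: 7/18 differ, p = 0.389, d = 0.548.
taxon2–taxon3: 4/18 differ, p = 0.222, d = 0.264.
The smallest distance is between taxon2 and taxon3.

taxon2 and taxon3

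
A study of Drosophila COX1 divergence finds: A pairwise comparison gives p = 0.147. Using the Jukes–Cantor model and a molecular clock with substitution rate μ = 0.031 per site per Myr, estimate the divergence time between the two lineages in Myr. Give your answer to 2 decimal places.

2.64

d = −(3/4) ln(1 − 4p/3) = −0.75 ln(1 − 0.196) = −0.75 ln(0.804)
  = −0.75 × (-0.218156) = 0.163617 substitutions/site.
Under a molecular clock d = 2μt, so t = d/(2μ) = 0.163617 / (2 × 0.031) = 2.64 Myr.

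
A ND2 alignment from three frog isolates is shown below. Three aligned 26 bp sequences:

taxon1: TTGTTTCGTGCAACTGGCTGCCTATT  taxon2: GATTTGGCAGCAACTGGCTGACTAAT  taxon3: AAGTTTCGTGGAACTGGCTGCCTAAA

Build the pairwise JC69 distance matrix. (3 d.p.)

d(taxon1,taxon2) = 0.464, d(taxon1,taxon3) = 0.222, d(taxon2,taxon3) = 0.464

taxon1–taxon2: 9/26 sites differ → p ≈ 0.346154, d = −0.75 ln(1 − 0.461539) = 0.464280 ≈ 0.464.
taxon1–taxon3: 5/26 sites differ → p ≈ 0.192308, d = −0.75 ln(1 − 0.256411) = 0.222200 ≈ 0.222.
taxon2–taxon3: 9/26 sites differ → p ≈ 0.346154, d = −0.75 ln(1 − 0.461539) = 0.464280 ≈ 0.464.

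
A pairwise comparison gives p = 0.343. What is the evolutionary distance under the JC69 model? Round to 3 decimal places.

0.458

d = −(3/4) ln(1 − 4p/3) = −0.75 ln(1 − 0.457333) = −0.75 ln(0.542667)
  = −0.75 × (-0.611259) = 0.458444 substitutions/site.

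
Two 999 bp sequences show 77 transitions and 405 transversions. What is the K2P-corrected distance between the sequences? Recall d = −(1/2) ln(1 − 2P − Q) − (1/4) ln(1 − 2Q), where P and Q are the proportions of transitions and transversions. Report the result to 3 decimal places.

P = 77/999 ≈ 0.077077 and Q = 405/999 ≈ 0.405405.
Under the Kimura two-parameter model, d = −½ ln(1 − 2P − Q) − ¼ ln(1 − 2Q).
1 − 2P − Q = 0.440441, giving −½ ln(0.440441) = 0.409989.
1 − 2Q = 0.18919, giving −¼ ln(0.18919) = 0.416251.
d = 0.409989 + 0.416251 = 0.826240.

0.826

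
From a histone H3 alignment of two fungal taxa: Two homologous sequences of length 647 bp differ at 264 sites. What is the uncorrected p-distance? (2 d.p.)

0.41

p = 264/647 = 0.408037… ≈ 0.41 (to 2 d.p.).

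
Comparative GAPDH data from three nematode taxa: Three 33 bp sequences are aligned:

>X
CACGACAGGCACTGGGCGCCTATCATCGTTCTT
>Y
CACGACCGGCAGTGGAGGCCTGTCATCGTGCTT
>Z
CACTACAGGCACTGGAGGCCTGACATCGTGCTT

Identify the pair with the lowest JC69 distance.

X–Y: 6/33 differ, p = 0.182, d = 0.208.
X–Z: 6/33 differ, p = 0.182, d = 0.208.
Y–Z: 4/33 differ, p = 0.121, d = 0.132.
The smallest distance is between Y and Z.

Y and Z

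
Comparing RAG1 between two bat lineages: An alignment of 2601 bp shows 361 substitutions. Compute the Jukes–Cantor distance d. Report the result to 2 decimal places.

p = 361/2601 ≈ 0.138793.
d = −(3/4) ln(1 − 4p/3) = −0.75 ln(1 − 0.185057) = −0.75 ln(0.814943)
  = −0.75 × (-0.204637) = 0.153478 substitutions/site.

0.15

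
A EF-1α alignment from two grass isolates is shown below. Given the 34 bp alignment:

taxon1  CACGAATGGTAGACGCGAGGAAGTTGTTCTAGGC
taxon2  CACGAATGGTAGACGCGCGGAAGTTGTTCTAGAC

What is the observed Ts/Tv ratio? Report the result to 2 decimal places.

Transitions are A↔G and C↔T; transversions are all other mismatches.
Transitions: 1. Transversions: 1.
R = 1/1 = 1.00.

1.00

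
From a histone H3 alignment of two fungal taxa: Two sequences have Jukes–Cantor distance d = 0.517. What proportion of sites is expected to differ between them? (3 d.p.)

p = (3/4)(1 − e^(−4d/3)) = 0.75 × (1 − e^(-0.689333)) = 0.75 × (1 − 0.501911) = 0.373567.

0.374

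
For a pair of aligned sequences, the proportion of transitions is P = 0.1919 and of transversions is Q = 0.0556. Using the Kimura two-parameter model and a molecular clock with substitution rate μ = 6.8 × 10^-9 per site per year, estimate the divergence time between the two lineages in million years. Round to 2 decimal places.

Under the Kimura two-parameter model, d = −½ ln(1 − 2P − Q) − ¼ ln(1 − 2Q).
1 − 2P − Q = 0.5606, giving −½ ln(0.5606) = 0.289374.
1 − 2Q = 0.8888, giving −¼ ln(0.8888) = 0.029471.
d = 0.289374 + 0.029471 = 0.318845.
Under a molecular clock d = 2μt, so t = d/(2μ) = 0.318845 / (2 × 6.8 × 10^-9) = 23.44 million years.

23.44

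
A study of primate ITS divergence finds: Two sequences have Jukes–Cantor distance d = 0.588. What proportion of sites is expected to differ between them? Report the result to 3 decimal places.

p = (3/4)(1 − e^(−4d/3)) = 0.75 × (1 − e^(-0.784)) = 0.75 × (1 − 0.456576) = 0.407568.

0.408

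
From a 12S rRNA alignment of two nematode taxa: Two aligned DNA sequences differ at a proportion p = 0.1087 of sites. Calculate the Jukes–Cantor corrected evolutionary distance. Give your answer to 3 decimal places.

0.117

d = −(3/4) ln(1 − 4p/3) = −0.75 ln(1 − 0.144933) = −0.75 ln(0.855067)
  = −0.75 × (-0.156575) = 0.117431 substitutions/site.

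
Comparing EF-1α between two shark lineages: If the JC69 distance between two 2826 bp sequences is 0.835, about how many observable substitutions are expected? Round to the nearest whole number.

1423

Invert JC69: p = (3/4)(1 − e^(−4d/3)) = 0.75 × (1 − e^(-1.113333)) = 0.75 × (1 − 0.328462) = 0.503654.
Expected differing sites = pL ≈ 0.503654 × 2826 = 1423.326204 ≈ 1423.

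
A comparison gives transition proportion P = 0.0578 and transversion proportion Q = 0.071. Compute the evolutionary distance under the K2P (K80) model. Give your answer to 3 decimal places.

0.142

Under the Kimura two-parameter model, d = −½ ln(1 − 2P − Q) − ¼ ln(1 − 2Q).
1 − 2P − Q = 0.8134, giving −½ ln(0.8134) = 0.103266.
1 − 2Q = 0.858, giving −¼ ln(0.858) = 0.038288.
d = 0.103266 + 0.038288 = 0.141554.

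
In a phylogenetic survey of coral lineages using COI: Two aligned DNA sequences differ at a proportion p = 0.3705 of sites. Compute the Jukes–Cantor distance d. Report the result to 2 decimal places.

0.51

d = −(3/4) ln(1 − 4p/3) = −0.75 ln(1 − 0.494) = −0.75 ln(0.506)
  = −0.75 × (-0.681219) = 0.510914 substitutions/site.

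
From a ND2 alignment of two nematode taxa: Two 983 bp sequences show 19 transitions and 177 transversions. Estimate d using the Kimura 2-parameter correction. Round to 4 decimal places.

0.2350

P = 19/983 ≈ 0.019329 and Q = 177/983 ≈ 0.180061.
Under the Kimura two-parameter model, d = −½ ln(1 − 2P − Q) − ¼ ln(1 − 2Q).
1 − 2P − Q = 0.781281, giving −½ ln(0.781281) = 0.123410.
1 − 2Q = 0.639878, giving −¼ ln(0.639878) = 0.111619.
d = 0.123410 + 0.111619 = 0.235029.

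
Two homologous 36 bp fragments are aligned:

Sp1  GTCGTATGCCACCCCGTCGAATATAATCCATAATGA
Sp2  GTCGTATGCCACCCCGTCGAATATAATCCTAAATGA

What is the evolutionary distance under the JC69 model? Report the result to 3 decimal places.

The sequences differ at 2 of 36 sites (30, 31), so p = 2/36 ≈ 0.055556.
d = −(3/4) ln(1 − 4p/3) = −0.75 ln(1 − 0.074075) = −0.75 ln(0.925925)
  = −0.75 × (-0.076962) = 0.057722 substitutions/site.

0.058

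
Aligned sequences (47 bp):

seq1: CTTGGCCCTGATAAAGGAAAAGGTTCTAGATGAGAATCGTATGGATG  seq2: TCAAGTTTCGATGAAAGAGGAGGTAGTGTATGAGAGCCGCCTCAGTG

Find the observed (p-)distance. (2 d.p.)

The sequences differ at 23 of 47 positions.
p = 23/47 = 0.489361… ≈ 0.49 (to 2 d.p.).

0.49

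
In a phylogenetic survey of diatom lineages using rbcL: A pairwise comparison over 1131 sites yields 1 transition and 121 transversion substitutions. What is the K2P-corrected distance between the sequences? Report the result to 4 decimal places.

P = 1/1131 ≈ 0.000884 and Q = 121/1131 ≈ 0.106985.
Under the Kimura two-parameter model, d = −½ ln(1 − 2P − Q) − ¼ ln(1 − 2Q).
1 − 2P − Q = 0.891247, giving −½ ln(0.891247) = 0.057567.
1 − 2Q = 0.78603, giving −¼ ln(0.78603) = 0.060190.
d = 0.057567 + 0.060190 = 0.117757.

0.1178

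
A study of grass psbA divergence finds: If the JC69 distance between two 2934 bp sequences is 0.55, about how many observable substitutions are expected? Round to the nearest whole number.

1144

Invert JC69: p = (3/4)(1 − e^(−4d/3)) = 0.75 × (1 − e^(-0.733333)) = 0.75 × (1 − 0.480305) = 0.389771.
Expected differing sites = pL ≈ 0.389771 × 2934 = 1143.588114 ≈ 1144.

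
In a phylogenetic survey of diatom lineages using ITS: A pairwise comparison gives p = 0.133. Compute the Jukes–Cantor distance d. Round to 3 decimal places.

d = −(3/4) ln(1 − 4p/3) = −0.75 ln(1 − 0.177333) = −0.75 ln(0.822667)
  = −0.75 × (-0.195204) = 0.146403 substitutions/site.

0.146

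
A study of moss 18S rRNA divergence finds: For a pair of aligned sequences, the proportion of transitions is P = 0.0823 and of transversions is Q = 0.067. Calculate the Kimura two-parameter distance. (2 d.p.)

Under the Kimura two-parameter model, d = −½ ln(1 − 2P − Q) − ¼ ln(1 − 2Q).
1 − 2P − Q = 0.7684, giving −½ ln(0.7684) = 0.131722.
1 − 2Q = 0.866, giving −¼ ln(0.866) = 0.035968.
d = 0.131722 + 0.035968 = 0.167690.

0.17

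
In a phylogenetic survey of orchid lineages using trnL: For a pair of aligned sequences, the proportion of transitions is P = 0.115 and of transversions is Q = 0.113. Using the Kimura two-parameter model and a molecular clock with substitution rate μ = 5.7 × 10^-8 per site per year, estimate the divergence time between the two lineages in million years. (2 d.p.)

Under the Kimura two-parameter model, d = −½ ln(1 − 2P − Q) − ¼ ln(1 − 2Q).
1 − 2P − Q = 0.657, giving −½ ln(0.657) = 0.210036.
1 − 2Q = 0.774, giving −¼ ln(0.774) = 0.064046.
d = 0.210036 + 0.064046 = 0.274082.
Under a molecular clock d = 2μt, so t = d/(2μ) = 0.274082 / (2 × 5.7 × 10^-8) = 2.40 million years.

2.40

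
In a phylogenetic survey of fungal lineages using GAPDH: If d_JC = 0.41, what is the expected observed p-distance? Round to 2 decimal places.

p = (3/4)(1 − e^(−4d/3)) = 0.75 × (1 − e^(-0.546667)) = 0.75 × (1 − 0.578876) = 0.315843.

0.32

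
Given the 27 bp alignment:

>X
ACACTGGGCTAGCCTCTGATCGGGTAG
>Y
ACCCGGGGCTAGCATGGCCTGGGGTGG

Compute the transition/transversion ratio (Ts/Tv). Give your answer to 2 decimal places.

Transitions are A↔G and C↔T; transversions are all other mismatches.
Transitions: 1. Transversions: 8.
R = 1/8 = 0.125 ≈ 0.13 (to 2 d.p.).

0.13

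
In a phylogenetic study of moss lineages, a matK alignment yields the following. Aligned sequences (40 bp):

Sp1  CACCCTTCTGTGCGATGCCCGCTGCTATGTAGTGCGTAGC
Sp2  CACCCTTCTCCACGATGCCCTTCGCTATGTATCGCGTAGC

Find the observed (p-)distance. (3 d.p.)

The sequences differ at 8 of 40 positions (sites 10, 11, 12, 21, 22, 23, 32, 33).
p = 8/40 = 0.200.

0.200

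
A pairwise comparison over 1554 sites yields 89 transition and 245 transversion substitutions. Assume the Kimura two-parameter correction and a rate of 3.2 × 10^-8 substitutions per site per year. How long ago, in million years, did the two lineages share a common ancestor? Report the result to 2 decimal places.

P = 89/1554 ≈ 0.057272 and Q = 245/1554 ≈ 0.157658.
Under the Kimura two-parameter model, d = −½ ln(1 − 2P − Q) − ¼ ln(1 − 2Q).
1 − 2P − Q = 0.727798, giving −½ ln(0.727798) = 0.158866.
1 − 2Q = 0.684684, giving −¼ ln(0.684684) = 0.094699.
d = 0.158866 + 0.094699 = 0.253565.
Under a molecular clock d = 2μt, so t = d/(2μ) = 0.253565 / (2 × 3.2 × 10^-8) = 3.96 million years.

3.96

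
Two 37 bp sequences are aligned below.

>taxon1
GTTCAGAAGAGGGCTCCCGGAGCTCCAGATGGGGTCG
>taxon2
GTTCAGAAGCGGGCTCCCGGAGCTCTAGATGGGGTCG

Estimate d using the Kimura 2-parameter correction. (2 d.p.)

Of 37 sites, 1 differences are transitions and 1 are transversions, so P = 1/37 ≈ 0.027027 and Q = 1/37 ≈ 0.027027.
Under the Kimura two-parameter model, d = −½ ln(1 − 2P − Q) − ¼ ln(1 − 2Q).
1 − 2P − Q = 0.918919, giving −½ ln(0.918919) = 0.042279.
1 − 2Q = 0.945946, giving −¼ ln(0.945946) = 0.013892.
d = 0.042279 + 0.013892 = 0.056171.

0.06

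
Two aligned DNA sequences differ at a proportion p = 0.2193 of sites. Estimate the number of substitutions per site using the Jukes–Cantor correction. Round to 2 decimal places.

0.26

d = −(3/4) ln(1 − 4p/3) = −0.75 ln(1 − 0.2924) = −0.75 ln(0.7076)
  = −0.75 × (-0.345876) = 0.259407 substitutions/site.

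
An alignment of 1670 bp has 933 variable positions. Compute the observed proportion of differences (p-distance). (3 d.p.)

p = 933/1670 = 0.558682… ≈ 0.559 (to 3 d.p.).

0.559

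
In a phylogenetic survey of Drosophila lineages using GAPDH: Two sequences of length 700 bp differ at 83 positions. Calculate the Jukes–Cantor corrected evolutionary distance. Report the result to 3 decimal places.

0.129

p = 83/700 ≈ 0.118571.
d = −(3/4) ln(1 − 4p/3) = −0.75 ln(1 − 0.158095) = −0.75 ln(0.841905)
  = −0.75 × (-0.172088) = 0.129066 substitutions/site.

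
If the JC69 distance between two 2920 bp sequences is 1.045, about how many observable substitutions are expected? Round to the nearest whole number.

1646

Invert JC69: p = (3/4)(1 − e^(−4d/3)) = 0.75 × (1 − e^(-1.393333)) = 0.75 × (1 − 0.248247) = 0.563815.
Expected differing sites = pL ≈ 0.563815 × 2920 = 1646.3398 ≈ 1646.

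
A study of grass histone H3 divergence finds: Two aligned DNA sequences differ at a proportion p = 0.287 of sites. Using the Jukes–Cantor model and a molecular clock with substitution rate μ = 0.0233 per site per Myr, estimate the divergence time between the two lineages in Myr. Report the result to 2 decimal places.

d = −(3/4) ln(1 − 4p/3) = −0.75 ln(1 − 0.382667) = −0.75 ln(0.617333)
  = −0.75 × (-0.482347) = 0.361760 substitutions/site.
Under a molecular clock d = 2μt, so t = d/(2μ) = 0.361760 / (2 × 0.0233) = 7.76 Myr.

7.76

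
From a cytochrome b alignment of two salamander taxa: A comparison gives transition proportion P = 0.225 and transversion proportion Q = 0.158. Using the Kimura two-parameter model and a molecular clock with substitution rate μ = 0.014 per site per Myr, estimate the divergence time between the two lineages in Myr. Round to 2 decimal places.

20.11

Under the Kimura two-parameter model, d = −½ ln(1 − 2P − Q) − ¼ ln(1 − 2Q).
1 − 2P − Q = 0.392, giving −½ ln(0.392) = 0.468247.
1 − 2Q = 0.684, giving −¼ ln(0.684) = 0.094949.
d = 0.468247 + 0.094949 = 0.563196.
Under a molecular clock d = 2μt, so t = d/(2μ) = 0.563196 / (2 × 0.014) = 20.11 Myr.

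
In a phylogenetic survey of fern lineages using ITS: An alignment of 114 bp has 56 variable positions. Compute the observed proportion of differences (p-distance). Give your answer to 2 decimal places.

0.49

p = 56/114 = 0.491228… ≈ 0.49 (to 2 d.p.).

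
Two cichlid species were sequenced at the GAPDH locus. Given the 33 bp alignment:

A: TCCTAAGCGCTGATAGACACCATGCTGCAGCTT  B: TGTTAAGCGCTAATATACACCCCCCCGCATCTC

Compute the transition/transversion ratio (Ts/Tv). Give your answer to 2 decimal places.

1.00

Transitions are A↔G and C↔T; transversions are all other mismatches.
Transitions: 5. Transversions: 5.
R = 5/5 = 1.00.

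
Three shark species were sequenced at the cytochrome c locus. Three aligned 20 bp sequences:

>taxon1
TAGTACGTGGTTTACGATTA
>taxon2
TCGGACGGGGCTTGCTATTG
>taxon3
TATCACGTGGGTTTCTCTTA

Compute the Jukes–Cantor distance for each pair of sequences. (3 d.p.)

d(taxon1,taxon2) = 0.471, d(taxon1,taxon3) = 0.383, d(taxon2,taxon3) = 0.572

taxon1–taxon2: 7/20 sites differ → p = 0.35, d = −0.75 ln(1 − 0.466667) = 0.471457 ≈ 0.471.
taxon1–taxon3: 6/20 sites differ → p = 0.3, d = −0.75 ln(1 − 0.4) = 0.383119 ≈ 0.383.
taxon2–taxon3: 8/20 sites differ → p = 0.4, d = −0.75 ln(1 − 0.533333) = 0.571605 ≈ 0.572.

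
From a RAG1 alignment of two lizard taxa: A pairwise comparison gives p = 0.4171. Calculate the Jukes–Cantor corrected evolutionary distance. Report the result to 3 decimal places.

0.609

d = −(3/4) ln(1 − 4p/3) = −0.75 ln(1 − 0.556133) = −0.75 ln(0.443867)
  = −0.75 × (-0.812230) = 0.609173 substitutions/site.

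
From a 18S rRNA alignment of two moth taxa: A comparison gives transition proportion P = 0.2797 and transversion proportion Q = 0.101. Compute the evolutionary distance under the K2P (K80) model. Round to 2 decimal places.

0.60

Under the Kimura two-parameter model, d = −½ ln(1 − 2P − Q) − ¼ ln(1 − 2Q).
1 − 2P − Q = 0.3396, giving −½ ln(0.3396) = 0.539993.
1 − 2Q = 0.798, giving −¼ ln(0.798) = 0.056412.
d = 0.539993 + 0.056412 = 0.596405.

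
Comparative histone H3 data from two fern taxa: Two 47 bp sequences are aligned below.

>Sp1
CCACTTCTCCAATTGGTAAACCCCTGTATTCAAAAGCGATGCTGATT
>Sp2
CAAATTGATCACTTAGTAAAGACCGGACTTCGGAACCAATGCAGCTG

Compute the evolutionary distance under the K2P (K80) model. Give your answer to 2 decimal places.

Of 47 sites, 5 differences are transitions and 14 are transversions, so P = 5/47 ≈ 0.106383 and Q = 14/47 ≈ 0.297872.
Under the Kimura two-parameter model, d = −½ ln(1 − 2P − Q) − ¼ ln(1 − 2Q).
1 − 2P − Q = 0.489362, giving −½ ln(0.489362) = 0.357326.
1 − 2Q = 0.404256, giving −¼ ln(0.404256) = 0.226427.
d = 0.357326 + 0.226427 = 0.583753.

0.58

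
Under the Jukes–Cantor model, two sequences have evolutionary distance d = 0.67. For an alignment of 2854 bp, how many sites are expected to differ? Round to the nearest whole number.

Invert JC69: p = (3/4)(1 − e^(−4d/3)) = 0.75 × (1 − e^(-0.893333)) = 0.75 × (1 − 0.409289) = 0.443033.
Expected differing sites = pL ≈ 0.443033 × 2854 = 1264.416182 ≈ 1264.

1264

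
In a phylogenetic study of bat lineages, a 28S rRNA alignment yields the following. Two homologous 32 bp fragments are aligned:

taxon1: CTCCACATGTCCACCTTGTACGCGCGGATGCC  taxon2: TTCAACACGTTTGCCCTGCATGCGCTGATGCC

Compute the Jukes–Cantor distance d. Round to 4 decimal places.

The sequences differ at 10 of 32 sites (1, 4, 8, 11, 12, 13, 16, 19, 21, 26), so p = 10/32 = 0.3125.
d = −(3/4) ln(1 − 4p/3) = −0.75 ln(1 − 0.416667) = −0.75 ln(0.583333)
  = −0.75 × (-0.538997) = 0.404248 substitutions/site.

0.4042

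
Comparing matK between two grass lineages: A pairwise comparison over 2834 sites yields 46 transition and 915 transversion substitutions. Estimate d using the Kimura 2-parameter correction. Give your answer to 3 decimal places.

P = 46/2834 ≈ 0.016231 and Q = 915/2834 ≈ 0.322865.
Under the Kimura two-parameter model, d = −½ ln(1 − 2P − Q) − ¼ ln(1 − 2Q).
1 − 2P − Q = 0.644673, giving −½ ln(0.644673) = 0.219506.
1 − 2Q = 0.35427, giving −¼ ln(0.35427) = 0.259424.
d = 0.219506 + 0.259424 = 0.478930.

0.479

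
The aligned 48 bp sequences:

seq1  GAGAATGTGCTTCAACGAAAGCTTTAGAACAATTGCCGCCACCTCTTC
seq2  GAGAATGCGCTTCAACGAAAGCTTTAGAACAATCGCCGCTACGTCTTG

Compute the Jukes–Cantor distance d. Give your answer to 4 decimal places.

0.1121

The sequences differ at 5 of 48 sites (8, 34, 40, 43, 48), so p = 5/48 ≈ 0.104167.
d = −(3/4) ln(1 − 4p/3) = −0.75 ln(1 − 0.138889) = −0.75 ln(0.861111)
  = −0.75 × (-0.149532) = 0.112149 substitutions/site.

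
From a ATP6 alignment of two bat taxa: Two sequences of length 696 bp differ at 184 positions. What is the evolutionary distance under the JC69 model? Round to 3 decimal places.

0.326

p = 184/696 ≈ 0.264368.
d = −(3/4) ln(1 − 4p/3) = −0.75 ln(1 − 0.352491) = −0.75 ln(0.647509)
  = −0.75 × (-0.434623) = 0.325967 substitutions/site.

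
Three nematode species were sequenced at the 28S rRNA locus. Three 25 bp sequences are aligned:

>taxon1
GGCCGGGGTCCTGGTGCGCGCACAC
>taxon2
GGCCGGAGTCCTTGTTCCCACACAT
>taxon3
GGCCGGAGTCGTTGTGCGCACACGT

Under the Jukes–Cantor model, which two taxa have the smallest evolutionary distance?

taxon2 and taxon3

taxon1–taxon2: 6/25 differ, p = 0.240, d = 0.289.
taxon1–taxon3: 6/25 differ, p = 0.240, d = 0.289.
taxon2–taxon3: 4/25 differ, p = 0.160, d = 0.180.
The smallest distance is between taxon2 and taxon3.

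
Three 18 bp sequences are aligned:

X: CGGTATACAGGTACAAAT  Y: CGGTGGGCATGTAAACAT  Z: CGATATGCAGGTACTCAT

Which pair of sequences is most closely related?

X–Y: 6/18 differ, p = 0.333, d = 0.441.
X–Z: 4/18 differ, p = 0.222, d = 0.264.
Y–Z: 6/18 differ, p = 0.333, d = 0.441.
The smallest distance is between X and Z.

X and Z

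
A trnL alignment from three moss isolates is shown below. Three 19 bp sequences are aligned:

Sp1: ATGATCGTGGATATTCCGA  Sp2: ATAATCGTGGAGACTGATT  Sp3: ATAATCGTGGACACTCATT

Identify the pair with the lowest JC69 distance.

Sp2 and Sp3

Sp1–Sp2: 7/19 differ, p = 0.368, d = 0.507.
Sp1–Sp3: 6/19 differ, p = 0.316, d = 0.410.
Sp2–Sp3: 2/19 differ, p = 0.105, d = 0.113.
The smallest distance is between Sp2 and Sp3.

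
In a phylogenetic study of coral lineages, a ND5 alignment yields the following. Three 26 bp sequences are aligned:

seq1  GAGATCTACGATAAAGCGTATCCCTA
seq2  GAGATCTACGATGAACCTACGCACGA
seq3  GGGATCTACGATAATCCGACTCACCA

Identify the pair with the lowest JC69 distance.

seq1–seq2: 8/26 differ, p = 0.308, d = 0.396.
seq1–seq3: 7/26 differ, p = 0.269, d = 0.334.
seq2–seq3: 6/26 differ, p = 0.231, d = 0.276.
The smallest distance is between seq2 and seq3.

seq2 and seq3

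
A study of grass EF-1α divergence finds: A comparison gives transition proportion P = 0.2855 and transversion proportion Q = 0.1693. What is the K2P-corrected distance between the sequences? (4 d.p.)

0.7775

Under the Kimura two-parameter model, d = −½ ln(1 − 2P − Q) − ¼ ln(1 − 2Q).
1 − 2P − Q = 0.2597, giving −½ ln(0.2597) = 0.674114.
1 − 2Q = 0.6614, giving −¼ ln(0.6614) = 0.103349.
d = 0.674114 + 0.103349 = 0.777463.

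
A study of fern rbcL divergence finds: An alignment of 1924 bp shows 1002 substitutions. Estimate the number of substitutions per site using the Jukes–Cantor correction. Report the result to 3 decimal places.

p = 1002/1924 ≈ 0.52079.
d = −(3/4) ln(1 − 4p/3) = −0.75 ln(1 − 0.694387) = −0.75 ln(0.305613)
  = −0.75 × (-1.185436) = 0.889077 substitutions/site.

0.889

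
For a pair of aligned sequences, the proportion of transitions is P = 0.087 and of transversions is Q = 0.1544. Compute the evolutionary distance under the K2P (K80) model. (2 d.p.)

0.29

Under the Kimura two-parameter model, d = −½ ln(1 − 2P − Q) − ¼ ln(1 − 2Q).
1 − 2P − Q = 0.6716, giving −½ ln(0.6716) = 0.199046.
1 − 2Q = 0.6912, giving −¼ ln(0.6912) = 0.092332.
d = 0.199046 + 0.092332 = 0.291378.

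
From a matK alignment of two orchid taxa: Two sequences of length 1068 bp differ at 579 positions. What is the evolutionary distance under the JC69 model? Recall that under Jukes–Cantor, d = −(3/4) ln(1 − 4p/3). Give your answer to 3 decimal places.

0.962

p = 579/1068 ≈ 0.542135.
d = −(3/4) ln(1 − 4p/3) = −0.75 ln(1 − 0.722847) = −0.75 ln(0.277153)
  = −0.75 × (-1.283186) = 0.962390 substitutions/site.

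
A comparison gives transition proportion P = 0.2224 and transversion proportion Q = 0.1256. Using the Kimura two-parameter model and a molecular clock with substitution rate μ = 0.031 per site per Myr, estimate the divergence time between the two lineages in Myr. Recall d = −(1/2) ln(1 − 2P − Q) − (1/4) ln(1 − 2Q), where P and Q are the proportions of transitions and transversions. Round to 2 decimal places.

Under the Kimura two-parameter model, d = −½ ln(1 − 2P − Q) − ¼ ln(1 − 2Q).
1 − 2P − Q = 0.4296, giving −½ ln(0.4296) = 0.422450.
1 − 2Q = 0.7488, giving −¼ ln(0.7488) = 0.072321.
d = 0.422450 + 0.072321 = 0.494771.
Under a molecular clock d = 2μt, so t = d/(2μ) = 0.494771 / (2 × 0.031) = 7.98 Myr.

7.98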